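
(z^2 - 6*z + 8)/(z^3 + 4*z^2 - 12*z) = (z - 4)/(z*(z + 6))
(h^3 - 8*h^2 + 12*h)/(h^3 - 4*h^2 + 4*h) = (h - 6)/(h - 2)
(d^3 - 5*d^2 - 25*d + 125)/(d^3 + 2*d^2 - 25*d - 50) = (d - 5)/(d + 2)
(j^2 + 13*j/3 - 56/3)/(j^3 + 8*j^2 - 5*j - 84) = (j - 8/3)/(j^2 + j - 12)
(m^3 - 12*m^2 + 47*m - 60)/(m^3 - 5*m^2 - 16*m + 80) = (m - 3)/(m + 4)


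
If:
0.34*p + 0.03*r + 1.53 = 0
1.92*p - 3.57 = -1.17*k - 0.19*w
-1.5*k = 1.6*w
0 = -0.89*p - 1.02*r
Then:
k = 13.04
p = -4.88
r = 4.25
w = -12.22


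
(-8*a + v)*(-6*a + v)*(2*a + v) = 96*a^3 + 20*a^2*v - 12*a*v^2 + v^3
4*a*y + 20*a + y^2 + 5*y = (4*a + y)*(y + 5)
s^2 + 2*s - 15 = (s - 3)*(s + 5)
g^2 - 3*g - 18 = (g - 6)*(g + 3)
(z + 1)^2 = z^2 + 2*z + 1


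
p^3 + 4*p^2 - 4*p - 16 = (p - 2)*(p + 2)*(p + 4)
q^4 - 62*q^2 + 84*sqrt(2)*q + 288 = (q - 4*sqrt(2))*(q - 3*sqrt(2))*(q + sqrt(2))*(q + 6*sqrt(2))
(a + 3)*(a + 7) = a^2 + 10*a + 21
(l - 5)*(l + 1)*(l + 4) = l^3 - 21*l - 20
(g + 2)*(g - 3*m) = g^2 - 3*g*m + 2*g - 6*m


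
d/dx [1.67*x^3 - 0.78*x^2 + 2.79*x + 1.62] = 5.01*x^2 - 1.56*x + 2.79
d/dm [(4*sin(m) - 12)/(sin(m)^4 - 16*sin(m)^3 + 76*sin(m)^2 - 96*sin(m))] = 4*(-3*sin(m)^4 + 44*sin(m)^3 - 220*sin(m)^2 + 456*sin(m) - 288)*cos(m)/((sin(m) - 8)^2*(sin(m) - 6)^2*(sin(m) - 2)^2*sin(m)^2)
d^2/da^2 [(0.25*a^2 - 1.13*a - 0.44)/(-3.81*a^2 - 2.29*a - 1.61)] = (37.168836*a^3 + 47.523654*a^2 - 18.555462*a - 10.411644)/(55.306341*a^6 + 99.725607*a^5 + 130.052826*a^4 + 96.291523*a^3 + 54.956706*a^2 + 17.807727*a + 4.173281)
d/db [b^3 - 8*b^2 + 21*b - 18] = 3*b^2 - 16*b + 21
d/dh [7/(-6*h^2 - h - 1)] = 7*(12*h + 1)/(6*h^2 + h + 1)^2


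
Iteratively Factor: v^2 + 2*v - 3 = (v + 3)*(v - 1)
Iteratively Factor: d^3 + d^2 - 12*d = (d + 4)*(d^2 - 3*d) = d*(d + 4)*(d - 3)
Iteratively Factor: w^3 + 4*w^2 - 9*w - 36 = (w + 4)*(w^2 - 9) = (w + 3)*(w + 4)*(w - 3)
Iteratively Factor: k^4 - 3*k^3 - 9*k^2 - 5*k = (k + 1)*(k^3 - 4*k^2 - 5*k) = (k + 1)^2*(k^2 - 5*k) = (k - 5)*(k + 1)^2*(k)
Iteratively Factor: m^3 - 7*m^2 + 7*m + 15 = (m + 1)*(m^2 - 8*m + 15) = (m - 3)*(m + 1)*(m - 5)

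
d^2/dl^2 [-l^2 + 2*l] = -2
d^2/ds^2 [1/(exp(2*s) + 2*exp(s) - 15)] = 2*(4*(exp(s) + 1)^2*exp(s) - (2*exp(s) + 1)*(exp(2*s) + 2*exp(s) - 15))*exp(s)/(exp(2*s) + 2*exp(s) - 15)^3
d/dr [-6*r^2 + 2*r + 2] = 2 - 12*r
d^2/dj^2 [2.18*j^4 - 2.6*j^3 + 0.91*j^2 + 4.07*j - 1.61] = 26.16*j^2 - 15.6*j + 1.82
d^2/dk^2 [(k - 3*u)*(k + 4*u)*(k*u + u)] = 2*u*(3*k + u + 1)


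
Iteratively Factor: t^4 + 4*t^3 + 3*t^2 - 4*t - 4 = (t - 1)*(t^3 + 5*t^2 + 8*t + 4) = (t - 1)*(t + 1)*(t^2 + 4*t + 4) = (t - 1)*(t + 1)*(t + 2)*(t + 2)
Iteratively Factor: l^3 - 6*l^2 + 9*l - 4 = (l - 4)*(l^2 - 2*l + 1) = (l - 4)*(l - 1)*(l - 1)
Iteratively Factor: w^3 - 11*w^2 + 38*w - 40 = (w - 5)*(w^2 - 6*w + 8) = (w - 5)*(w - 4)*(w - 2)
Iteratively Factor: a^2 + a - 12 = (a + 4)*(a - 3)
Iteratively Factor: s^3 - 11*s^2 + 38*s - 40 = (s - 2)*(s^2 - 9*s + 20) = (s - 4)*(s - 2)*(s - 5)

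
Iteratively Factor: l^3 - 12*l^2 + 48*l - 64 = (l - 4)*(l^2 - 8*l + 16) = (l - 4)^2*(l - 4)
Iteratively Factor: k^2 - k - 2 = (k - 2)*(k + 1)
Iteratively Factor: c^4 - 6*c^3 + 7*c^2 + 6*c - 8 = (c + 1)*(c^3 - 7*c^2 + 14*c - 8) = (c - 4)*(c + 1)*(c^2 - 3*c + 2) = (c - 4)*(c - 1)*(c + 1)*(c - 2)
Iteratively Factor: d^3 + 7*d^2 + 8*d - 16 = (d - 1)*(d^2 + 8*d + 16) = (d - 1)*(d + 4)*(d + 4)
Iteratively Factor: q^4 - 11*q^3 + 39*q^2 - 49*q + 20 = (q - 5)*(q^3 - 6*q^2 + 9*q - 4) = (q - 5)*(q - 1)*(q^2 - 5*q + 4) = (q - 5)*(q - 4)*(q - 1)*(q - 1)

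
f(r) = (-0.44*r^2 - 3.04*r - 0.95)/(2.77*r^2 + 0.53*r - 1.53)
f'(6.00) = 0.03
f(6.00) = -0.35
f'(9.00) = 0.01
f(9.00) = -0.28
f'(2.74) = 0.20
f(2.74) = -0.61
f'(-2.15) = 0.28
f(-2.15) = 0.35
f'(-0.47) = 2.83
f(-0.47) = -0.33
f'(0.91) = 11.56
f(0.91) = -3.27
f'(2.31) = 0.31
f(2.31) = -0.71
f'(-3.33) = 0.10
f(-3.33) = 0.16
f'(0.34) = 7.88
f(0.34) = 1.98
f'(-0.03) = 2.08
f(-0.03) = 0.56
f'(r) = (-5.54*r - 0.53)*(-0.44*r^2 - 3.04*r - 0.95)/(2.77*r^2 + 0.53*r - 1.53)^2 + (-0.88*r - 3.04)/(2.77*r^2 + 0.53*r - 1.53)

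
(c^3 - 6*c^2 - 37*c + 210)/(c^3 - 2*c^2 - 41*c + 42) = (c - 5)/(c - 1)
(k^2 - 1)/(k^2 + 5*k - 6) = (k + 1)/(k + 6)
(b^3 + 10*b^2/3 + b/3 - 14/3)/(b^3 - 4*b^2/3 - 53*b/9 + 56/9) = 3*(b + 2)/(3*b - 8)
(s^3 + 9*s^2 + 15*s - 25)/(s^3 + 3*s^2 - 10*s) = (s^2 + 4*s - 5)/(s*(s - 2))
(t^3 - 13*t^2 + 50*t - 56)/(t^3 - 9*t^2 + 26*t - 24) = (t - 7)/(t - 3)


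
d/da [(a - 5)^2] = 2*a - 10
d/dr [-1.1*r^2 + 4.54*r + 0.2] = 4.54 - 2.2*r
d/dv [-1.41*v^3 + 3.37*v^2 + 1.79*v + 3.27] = -4.23*v^2 + 6.74*v + 1.79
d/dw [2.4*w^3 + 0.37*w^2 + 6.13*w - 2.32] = 7.2*w^2 + 0.74*w + 6.13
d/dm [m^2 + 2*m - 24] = 2*m + 2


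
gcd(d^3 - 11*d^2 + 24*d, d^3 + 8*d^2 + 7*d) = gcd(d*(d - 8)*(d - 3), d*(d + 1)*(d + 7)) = d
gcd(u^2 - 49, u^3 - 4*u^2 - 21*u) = u - 7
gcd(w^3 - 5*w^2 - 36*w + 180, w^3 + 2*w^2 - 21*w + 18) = w + 6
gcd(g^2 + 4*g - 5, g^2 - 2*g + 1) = g - 1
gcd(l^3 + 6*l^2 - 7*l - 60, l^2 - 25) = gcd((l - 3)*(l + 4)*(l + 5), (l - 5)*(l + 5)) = l + 5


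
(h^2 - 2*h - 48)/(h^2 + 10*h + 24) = (h - 8)/(h + 4)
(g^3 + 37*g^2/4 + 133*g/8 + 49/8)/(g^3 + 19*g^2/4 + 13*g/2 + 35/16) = 2*(g + 7)/(2*g + 5)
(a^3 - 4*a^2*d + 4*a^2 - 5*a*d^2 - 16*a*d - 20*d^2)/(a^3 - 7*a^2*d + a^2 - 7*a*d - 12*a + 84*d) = (a^2 - 4*a*d - 5*d^2)/(a^2 - 7*a*d - 3*a + 21*d)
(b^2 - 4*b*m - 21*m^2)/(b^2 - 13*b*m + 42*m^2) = (b + 3*m)/(b - 6*m)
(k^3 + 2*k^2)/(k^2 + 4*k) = k*(k + 2)/(k + 4)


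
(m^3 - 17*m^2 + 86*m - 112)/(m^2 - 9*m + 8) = (m^2 - 9*m + 14)/(m - 1)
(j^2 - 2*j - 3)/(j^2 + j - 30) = (j^2 - 2*j - 3)/(j^2 + j - 30)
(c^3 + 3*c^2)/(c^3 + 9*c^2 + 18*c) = c/(c + 6)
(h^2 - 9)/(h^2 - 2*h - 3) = (h + 3)/(h + 1)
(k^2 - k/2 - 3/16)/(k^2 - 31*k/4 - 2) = (k - 3/4)/(k - 8)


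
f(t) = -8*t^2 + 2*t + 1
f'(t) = 2 - 16*t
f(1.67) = -17.97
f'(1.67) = -24.72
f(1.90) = -24.08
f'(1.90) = -28.40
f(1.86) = -22.96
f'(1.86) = -27.76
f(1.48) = -13.56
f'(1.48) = -21.68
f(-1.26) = -14.22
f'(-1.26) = 22.16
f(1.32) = -10.30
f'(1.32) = -19.12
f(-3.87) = -126.56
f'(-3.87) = 63.92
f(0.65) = -1.08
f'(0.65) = -8.40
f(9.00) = -629.00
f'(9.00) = -142.00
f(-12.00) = -1175.00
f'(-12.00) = 194.00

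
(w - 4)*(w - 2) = w^2 - 6*w + 8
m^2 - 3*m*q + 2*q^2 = (m - 2*q)*(m - q)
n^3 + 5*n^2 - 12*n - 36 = (n - 3)*(n + 2)*(n + 6)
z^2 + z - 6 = (z - 2)*(z + 3)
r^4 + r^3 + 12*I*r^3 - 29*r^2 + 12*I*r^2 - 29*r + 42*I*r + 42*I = (r + 1)*(r - I)*(r + 6*I)*(r + 7*I)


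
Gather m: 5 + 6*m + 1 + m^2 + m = m^2 + 7*m + 6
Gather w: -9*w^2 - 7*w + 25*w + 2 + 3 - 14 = -9*w^2 + 18*w - 9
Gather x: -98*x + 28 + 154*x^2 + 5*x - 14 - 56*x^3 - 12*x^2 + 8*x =-56*x^3 + 142*x^2 - 85*x + 14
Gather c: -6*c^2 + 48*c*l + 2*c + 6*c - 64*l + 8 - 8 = -6*c^2 + c*(48*l + 8) - 64*l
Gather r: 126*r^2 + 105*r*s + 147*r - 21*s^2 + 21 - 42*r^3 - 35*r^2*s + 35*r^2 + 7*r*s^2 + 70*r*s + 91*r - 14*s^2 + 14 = -42*r^3 + r^2*(161 - 35*s) + r*(7*s^2 + 175*s + 238) - 35*s^2 + 35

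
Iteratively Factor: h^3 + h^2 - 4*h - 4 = (h - 2)*(h^2 + 3*h + 2) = (h - 2)*(h + 2)*(h + 1)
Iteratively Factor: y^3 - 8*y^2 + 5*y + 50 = (y + 2)*(y^2 - 10*y + 25) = (y - 5)*(y + 2)*(y - 5)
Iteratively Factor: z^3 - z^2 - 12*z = (z - 4)*(z^2 + 3*z) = (z - 4)*(z + 3)*(z)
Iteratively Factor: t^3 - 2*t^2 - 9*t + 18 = (t - 2)*(t^2 - 9) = (t - 2)*(t + 3)*(t - 3)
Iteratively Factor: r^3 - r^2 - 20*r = (r - 5)*(r^2 + 4*r) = r*(r - 5)*(r + 4)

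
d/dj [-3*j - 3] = -3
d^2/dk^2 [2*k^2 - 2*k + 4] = 4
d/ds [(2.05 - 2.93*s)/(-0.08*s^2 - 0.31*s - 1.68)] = (-0.2344*s^2 + 0.328*s + 5.5579)/(0.0064*s^4 + 0.0496*s^3 + 0.3649*s^2 + 1.0416*s + 2.8224)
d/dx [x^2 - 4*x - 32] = 2*x - 4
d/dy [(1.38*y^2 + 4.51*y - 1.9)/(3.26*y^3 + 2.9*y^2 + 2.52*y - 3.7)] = (-4.4988*y^4 - 29.4052*y^3 + 8.9806*y^2 + 0.808*y - 11.899)/(10.6276*y^6 + 18.908*y^5 + 24.8404*y^4 - 9.508*y^3 - 15.1096*y^2 - 18.648*y + 13.69)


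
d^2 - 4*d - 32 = (d - 8)*(d + 4)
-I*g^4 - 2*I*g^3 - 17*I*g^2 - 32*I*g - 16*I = (g + 1)*(g - 4*I)*(g + 4*I)*(-I*g - I)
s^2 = s^2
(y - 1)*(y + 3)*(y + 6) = y^3 + 8*y^2 + 9*y - 18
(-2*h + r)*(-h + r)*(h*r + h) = 2*h^3*r + 2*h^3 - 3*h^2*r^2 - 3*h^2*r + h*r^3 + h*r^2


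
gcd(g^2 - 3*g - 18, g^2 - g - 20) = 1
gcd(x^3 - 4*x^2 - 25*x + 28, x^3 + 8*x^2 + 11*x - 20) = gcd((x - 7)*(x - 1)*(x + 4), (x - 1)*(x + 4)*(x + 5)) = x^2 + 3*x - 4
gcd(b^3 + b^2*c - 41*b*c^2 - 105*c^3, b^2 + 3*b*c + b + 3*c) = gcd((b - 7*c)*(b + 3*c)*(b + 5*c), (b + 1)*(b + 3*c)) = b + 3*c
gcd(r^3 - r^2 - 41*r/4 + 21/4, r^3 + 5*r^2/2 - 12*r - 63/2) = r^2 - r/2 - 21/2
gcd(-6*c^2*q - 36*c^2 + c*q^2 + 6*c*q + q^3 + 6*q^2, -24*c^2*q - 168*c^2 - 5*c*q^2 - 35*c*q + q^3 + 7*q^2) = 3*c + q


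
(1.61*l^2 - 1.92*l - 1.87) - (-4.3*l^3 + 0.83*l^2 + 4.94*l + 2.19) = 4.3*l^3 + 0.78*l^2 - 6.86*l - 4.06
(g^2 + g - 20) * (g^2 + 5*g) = g^4 + 6*g^3 - 15*g^2 - 100*g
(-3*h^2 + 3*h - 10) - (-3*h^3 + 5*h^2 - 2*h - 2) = 3*h^3 - 8*h^2 + 5*h - 8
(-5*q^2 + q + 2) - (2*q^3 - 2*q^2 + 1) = -2*q^3 - 3*q^2 + q + 1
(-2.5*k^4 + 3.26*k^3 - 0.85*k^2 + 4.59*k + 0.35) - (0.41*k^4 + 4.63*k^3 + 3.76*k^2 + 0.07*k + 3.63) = -2.91*k^4 - 1.37*k^3 - 4.61*k^2 + 4.52*k - 3.28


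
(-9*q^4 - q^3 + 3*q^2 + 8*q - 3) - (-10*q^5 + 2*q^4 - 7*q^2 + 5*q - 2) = 10*q^5 - 11*q^4 - q^3 + 10*q^2 + 3*q - 1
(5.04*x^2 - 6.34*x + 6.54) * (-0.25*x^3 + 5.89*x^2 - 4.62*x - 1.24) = -1.26*x^5 + 31.2706*x^4 - 62.2624*x^3 + 61.5618*x^2 - 22.3532*x - 8.1096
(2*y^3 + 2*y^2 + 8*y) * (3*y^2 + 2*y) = 6*y^5 + 10*y^4 + 28*y^3 + 16*y^2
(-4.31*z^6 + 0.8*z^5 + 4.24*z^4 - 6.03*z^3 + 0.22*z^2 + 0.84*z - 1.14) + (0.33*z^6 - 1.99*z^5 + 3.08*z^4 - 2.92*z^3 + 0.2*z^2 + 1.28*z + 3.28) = -3.98*z^6 - 1.19*z^5 + 7.32*z^4 - 8.95*z^3 + 0.42*z^2 + 2.12*z + 2.14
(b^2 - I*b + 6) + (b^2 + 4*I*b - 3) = 2*b^2 + 3*I*b + 3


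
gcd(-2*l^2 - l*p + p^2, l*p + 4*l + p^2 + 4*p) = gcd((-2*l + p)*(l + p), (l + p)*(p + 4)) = l + p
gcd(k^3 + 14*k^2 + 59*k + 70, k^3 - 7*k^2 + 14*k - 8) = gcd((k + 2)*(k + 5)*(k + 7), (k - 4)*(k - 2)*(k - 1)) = 1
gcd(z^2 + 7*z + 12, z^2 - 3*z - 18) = z + 3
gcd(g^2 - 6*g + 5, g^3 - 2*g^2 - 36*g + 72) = 1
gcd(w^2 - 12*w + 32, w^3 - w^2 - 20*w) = 1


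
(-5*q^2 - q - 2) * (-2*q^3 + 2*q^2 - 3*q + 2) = 10*q^5 - 8*q^4 + 17*q^3 - 11*q^2 + 4*q - 4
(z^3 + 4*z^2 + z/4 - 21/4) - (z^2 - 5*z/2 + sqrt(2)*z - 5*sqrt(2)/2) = z^3 + 3*z^2 - sqrt(2)*z + 11*z/4 - 21/4 + 5*sqrt(2)/2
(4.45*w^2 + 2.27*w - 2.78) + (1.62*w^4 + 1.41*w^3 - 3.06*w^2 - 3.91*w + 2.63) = 1.62*w^4 + 1.41*w^3 + 1.39*w^2 - 1.64*w - 0.15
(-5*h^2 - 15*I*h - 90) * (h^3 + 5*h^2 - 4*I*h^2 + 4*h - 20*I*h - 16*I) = -5*h^5 - 25*h^4 + 5*I*h^4 - 170*h^3 + 25*I*h^3 - 750*h^2 + 380*I*h^2 - 600*h + 1800*I*h + 1440*I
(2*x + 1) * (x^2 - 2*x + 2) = 2*x^3 - 3*x^2 + 2*x + 2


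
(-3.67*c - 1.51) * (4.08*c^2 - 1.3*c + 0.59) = -14.9736*c^3 - 1.3898*c^2 - 0.2023*c - 0.8909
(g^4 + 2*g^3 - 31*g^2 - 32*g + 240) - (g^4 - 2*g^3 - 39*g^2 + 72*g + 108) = 4*g^3 + 8*g^2 - 104*g + 132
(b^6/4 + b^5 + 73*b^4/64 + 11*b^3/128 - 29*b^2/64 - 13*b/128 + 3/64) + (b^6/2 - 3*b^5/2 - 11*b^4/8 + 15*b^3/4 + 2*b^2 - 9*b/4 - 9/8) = 3*b^6/4 - b^5/2 - 15*b^4/64 + 491*b^3/128 + 99*b^2/64 - 301*b/128 - 69/64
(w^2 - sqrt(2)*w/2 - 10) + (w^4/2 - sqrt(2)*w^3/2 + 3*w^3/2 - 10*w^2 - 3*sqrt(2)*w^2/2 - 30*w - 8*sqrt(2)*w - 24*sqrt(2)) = w^4/2 - sqrt(2)*w^3/2 + 3*w^3/2 - 9*w^2 - 3*sqrt(2)*w^2/2 - 30*w - 17*sqrt(2)*w/2 - 24*sqrt(2) - 10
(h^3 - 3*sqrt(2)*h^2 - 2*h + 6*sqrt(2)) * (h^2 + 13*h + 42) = h^5 - 3*sqrt(2)*h^4 + 13*h^4 - 39*sqrt(2)*h^3 + 40*h^3 - 120*sqrt(2)*h^2 - 26*h^2 - 84*h + 78*sqrt(2)*h + 252*sqrt(2)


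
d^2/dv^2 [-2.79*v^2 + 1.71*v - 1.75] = -5.58000000000000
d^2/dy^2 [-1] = 0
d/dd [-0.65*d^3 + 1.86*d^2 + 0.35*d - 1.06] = -1.95*d^2 + 3.72*d + 0.35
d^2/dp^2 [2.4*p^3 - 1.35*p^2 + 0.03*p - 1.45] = 14.4*p - 2.7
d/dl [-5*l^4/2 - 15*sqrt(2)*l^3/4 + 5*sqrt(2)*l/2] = -10*l^3 - 45*sqrt(2)*l^2/4 + 5*sqrt(2)/2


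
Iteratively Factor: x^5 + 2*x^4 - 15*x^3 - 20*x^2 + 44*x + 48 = (x - 3)*(x^4 + 5*x^3 - 20*x - 16) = (x - 3)*(x + 1)*(x^3 + 4*x^2 - 4*x - 16) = (x - 3)*(x - 2)*(x + 1)*(x^2 + 6*x + 8) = (x - 3)*(x - 2)*(x + 1)*(x + 4)*(x + 2)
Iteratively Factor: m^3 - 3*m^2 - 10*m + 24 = (m - 4)*(m^2 + m - 6) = (m - 4)*(m - 2)*(m + 3)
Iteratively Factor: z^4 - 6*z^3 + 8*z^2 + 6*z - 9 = (z + 1)*(z^3 - 7*z^2 + 15*z - 9) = (z - 3)*(z + 1)*(z^2 - 4*z + 3) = (z - 3)*(z - 1)*(z + 1)*(z - 3)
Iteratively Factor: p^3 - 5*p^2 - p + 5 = (p - 5)*(p^2 - 1) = (p - 5)*(p + 1)*(p - 1)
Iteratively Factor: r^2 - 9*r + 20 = (r - 4)*(r - 5)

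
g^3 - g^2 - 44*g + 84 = (g - 6)*(g - 2)*(g + 7)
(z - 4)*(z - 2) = z^2 - 6*z + 8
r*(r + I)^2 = r^3 + 2*I*r^2 - r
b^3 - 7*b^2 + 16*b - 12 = (b - 3)*(b - 2)^2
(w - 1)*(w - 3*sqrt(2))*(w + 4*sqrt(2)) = w^3 - w^2 + sqrt(2)*w^2 - 24*w - sqrt(2)*w + 24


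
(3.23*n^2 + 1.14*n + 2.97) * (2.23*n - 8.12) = 7.2029*n^3 - 23.6854*n^2 - 2.6337*n - 24.1164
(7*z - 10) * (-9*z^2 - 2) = -63*z^3 + 90*z^2 - 14*z + 20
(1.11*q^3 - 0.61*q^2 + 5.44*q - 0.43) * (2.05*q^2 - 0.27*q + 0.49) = 2.2755*q^5 - 1.5502*q^4 + 11.8606*q^3 - 2.6492*q^2 + 2.7817*q - 0.2107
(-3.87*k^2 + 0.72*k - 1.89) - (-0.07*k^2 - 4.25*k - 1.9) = -3.8*k^2 + 4.97*k + 0.01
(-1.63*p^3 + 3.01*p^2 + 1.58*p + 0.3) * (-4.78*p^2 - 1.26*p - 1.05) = 7.7914*p^5 - 12.334*p^4 - 9.6335*p^3 - 6.5853*p^2 - 2.037*p - 0.315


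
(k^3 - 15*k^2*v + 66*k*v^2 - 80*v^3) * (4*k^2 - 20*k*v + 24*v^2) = 4*k^5 - 80*k^4*v + 588*k^3*v^2 - 2000*k^2*v^3 + 3184*k*v^4 - 1920*v^5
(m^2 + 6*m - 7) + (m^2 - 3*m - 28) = 2*m^2 + 3*m - 35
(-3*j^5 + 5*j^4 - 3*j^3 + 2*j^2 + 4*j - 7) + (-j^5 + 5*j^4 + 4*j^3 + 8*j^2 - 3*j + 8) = -4*j^5 + 10*j^4 + j^3 + 10*j^2 + j + 1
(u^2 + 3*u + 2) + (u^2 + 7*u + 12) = 2*u^2 + 10*u + 14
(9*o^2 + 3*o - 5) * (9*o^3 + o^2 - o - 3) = 81*o^5 + 36*o^4 - 51*o^3 - 35*o^2 - 4*o + 15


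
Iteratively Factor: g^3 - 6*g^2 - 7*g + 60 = (g - 5)*(g^2 - g - 12) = (g - 5)*(g - 4)*(g + 3)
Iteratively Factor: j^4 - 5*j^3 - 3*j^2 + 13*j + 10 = (j + 1)*(j^3 - 6*j^2 + 3*j + 10) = (j - 2)*(j + 1)*(j^2 - 4*j - 5) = (j - 2)*(j + 1)^2*(j - 5)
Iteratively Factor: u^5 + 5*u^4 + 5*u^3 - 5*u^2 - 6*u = (u + 3)*(u^4 + 2*u^3 - u^2 - 2*u) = u*(u + 3)*(u^3 + 2*u^2 - u - 2) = u*(u - 1)*(u + 3)*(u^2 + 3*u + 2) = u*(u - 1)*(u + 2)*(u + 3)*(u + 1)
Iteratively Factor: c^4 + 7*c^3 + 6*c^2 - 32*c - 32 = (c + 4)*(c^3 + 3*c^2 - 6*c - 8) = (c + 4)^2*(c^2 - c - 2) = (c + 1)*(c + 4)^2*(c - 2)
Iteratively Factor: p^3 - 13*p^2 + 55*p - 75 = (p - 3)*(p^2 - 10*p + 25) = (p - 5)*(p - 3)*(p - 5)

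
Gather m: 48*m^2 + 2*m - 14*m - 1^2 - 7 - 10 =48*m^2 - 12*m - 18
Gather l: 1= 1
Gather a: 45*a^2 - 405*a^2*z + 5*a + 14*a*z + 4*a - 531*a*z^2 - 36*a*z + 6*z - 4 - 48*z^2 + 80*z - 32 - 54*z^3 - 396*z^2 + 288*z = a^2*(45 - 405*z) + a*(-531*z^2 - 22*z + 9) - 54*z^3 - 444*z^2 + 374*z - 36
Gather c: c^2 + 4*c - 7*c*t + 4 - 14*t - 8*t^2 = c^2 + c*(4 - 7*t) - 8*t^2 - 14*t + 4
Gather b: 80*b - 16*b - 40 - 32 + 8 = 64*b - 64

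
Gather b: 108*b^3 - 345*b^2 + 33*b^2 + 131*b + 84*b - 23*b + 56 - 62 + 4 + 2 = 108*b^3 - 312*b^2 + 192*b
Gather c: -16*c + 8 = 8 - 16*c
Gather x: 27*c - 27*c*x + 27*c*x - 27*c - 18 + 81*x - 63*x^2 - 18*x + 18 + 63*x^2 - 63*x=0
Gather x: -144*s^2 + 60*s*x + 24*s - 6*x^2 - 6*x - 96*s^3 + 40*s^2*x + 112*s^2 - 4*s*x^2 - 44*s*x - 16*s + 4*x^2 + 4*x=-96*s^3 - 32*s^2 + 8*s + x^2*(-4*s - 2) + x*(40*s^2 + 16*s - 2)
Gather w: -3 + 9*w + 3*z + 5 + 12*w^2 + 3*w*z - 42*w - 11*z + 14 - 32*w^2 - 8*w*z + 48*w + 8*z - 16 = -20*w^2 + w*(15 - 5*z)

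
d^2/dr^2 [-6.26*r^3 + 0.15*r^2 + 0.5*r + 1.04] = 0.3 - 37.56*r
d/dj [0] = 0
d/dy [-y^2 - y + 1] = -2*y - 1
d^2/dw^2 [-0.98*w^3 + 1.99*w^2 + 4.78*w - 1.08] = 3.98 - 5.88*w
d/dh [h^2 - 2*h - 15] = 2*h - 2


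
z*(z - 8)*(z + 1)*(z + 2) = z^4 - 5*z^3 - 22*z^2 - 16*z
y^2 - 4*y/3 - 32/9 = (y - 8/3)*(y + 4/3)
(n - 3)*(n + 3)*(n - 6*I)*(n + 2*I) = n^4 - 4*I*n^3 + 3*n^2 + 36*I*n - 108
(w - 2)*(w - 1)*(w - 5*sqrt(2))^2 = w^4 - 10*sqrt(2)*w^3 - 3*w^3 + 30*sqrt(2)*w^2 + 52*w^2 - 150*w - 20*sqrt(2)*w + 100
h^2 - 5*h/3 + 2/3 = (h - 1)*(h - 2/3)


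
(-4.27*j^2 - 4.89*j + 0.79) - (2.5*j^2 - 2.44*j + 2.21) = -6.77*j^2 - 2.45*j - 1.42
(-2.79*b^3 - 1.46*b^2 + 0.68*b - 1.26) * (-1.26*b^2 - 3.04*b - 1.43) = 3.5154*b^5 + 10.3212*b^4 + 7.5713*b^3 + 1.6082*b^2 + 2.858*b + 1.8018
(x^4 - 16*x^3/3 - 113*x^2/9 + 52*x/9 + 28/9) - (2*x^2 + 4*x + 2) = x^4 - 16*x^3/3 - 131*x^2/9 + 16*x/9 + 10/9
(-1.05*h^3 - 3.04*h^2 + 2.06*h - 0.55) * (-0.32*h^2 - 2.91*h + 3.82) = 0.336*h^5 + 4.0283*h^4 + 4.1762*h^3 - 17.4314*h^2 + 9.4697*h - 2.101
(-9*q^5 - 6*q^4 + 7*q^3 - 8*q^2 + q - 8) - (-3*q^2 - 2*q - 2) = -9*q^5 - 6*q^4 + 7*q^3 - 5*q^2 + 3*q - 6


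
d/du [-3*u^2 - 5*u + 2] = -6*u - 5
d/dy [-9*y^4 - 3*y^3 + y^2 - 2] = y*(-36*y^2 - 9*y + 2)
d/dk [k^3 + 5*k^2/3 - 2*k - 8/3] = 3*k^2 + 10*k/3 - 2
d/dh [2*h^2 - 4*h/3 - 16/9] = 4*h - 4/3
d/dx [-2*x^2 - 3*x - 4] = -4*x - 3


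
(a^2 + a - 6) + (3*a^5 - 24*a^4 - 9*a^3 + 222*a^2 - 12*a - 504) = 3*a^5 - 24*a^4 - 9*a^3 + 223*a^2 - 11*a - 510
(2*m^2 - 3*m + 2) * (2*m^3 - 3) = 4*m^5 - 6*m^4 + 4*m^3 - 6*m^2 + 9*m - 6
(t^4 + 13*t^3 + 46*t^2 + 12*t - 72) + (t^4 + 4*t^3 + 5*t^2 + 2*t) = 2*t^4 + 17*t^3 + 51*t^2 + 14*t - 72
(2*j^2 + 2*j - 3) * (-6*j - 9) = -12*j^3 - 30*j^2 + 27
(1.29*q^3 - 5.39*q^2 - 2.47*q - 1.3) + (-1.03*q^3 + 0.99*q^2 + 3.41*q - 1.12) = 0.26*q^3 - 4.4*q^2 + 0.94*q - 2.42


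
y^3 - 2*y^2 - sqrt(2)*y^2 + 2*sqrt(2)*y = y*(y - 2)*(y - sqrt(2))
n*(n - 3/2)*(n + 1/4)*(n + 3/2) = n^4 + n^3/4 - 9*n^2/4 - 9*n/16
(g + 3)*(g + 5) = g^2 + 8*g + 15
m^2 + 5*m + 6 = (m + 2)*(m + 3)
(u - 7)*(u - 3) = u^2 - 10*u + 21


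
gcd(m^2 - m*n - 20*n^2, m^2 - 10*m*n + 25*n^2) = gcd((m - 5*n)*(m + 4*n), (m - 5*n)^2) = m - 5*n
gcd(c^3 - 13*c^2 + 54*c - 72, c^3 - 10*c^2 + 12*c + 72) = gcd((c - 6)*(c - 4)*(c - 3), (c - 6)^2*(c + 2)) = c - 6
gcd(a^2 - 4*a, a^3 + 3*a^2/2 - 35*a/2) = a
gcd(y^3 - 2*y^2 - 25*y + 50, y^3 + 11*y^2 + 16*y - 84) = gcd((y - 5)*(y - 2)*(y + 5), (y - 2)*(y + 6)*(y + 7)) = y - 2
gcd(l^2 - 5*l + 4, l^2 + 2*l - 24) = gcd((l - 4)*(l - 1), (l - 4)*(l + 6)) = l - 4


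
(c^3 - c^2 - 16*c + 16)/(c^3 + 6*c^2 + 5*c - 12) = (c - 4)/(c + 3)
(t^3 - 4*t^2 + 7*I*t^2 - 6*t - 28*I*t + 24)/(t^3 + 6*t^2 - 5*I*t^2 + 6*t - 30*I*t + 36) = (t^2 + t*(-4 + 6*I) - 24*I)/(t^2 + t*(6 - 6*I) - 36*I)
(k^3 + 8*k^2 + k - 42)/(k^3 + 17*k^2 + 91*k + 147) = (k - 2)/(k + 7)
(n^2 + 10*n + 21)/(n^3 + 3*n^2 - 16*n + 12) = (n^2 + 10*n + 21)/(n^3 + 3*n^2 - 16*n + 12)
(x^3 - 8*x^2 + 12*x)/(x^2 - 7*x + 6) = x*(x - 2)/(x - 1)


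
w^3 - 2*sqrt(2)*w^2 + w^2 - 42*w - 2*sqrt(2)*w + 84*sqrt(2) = (w - 6)*(w + 7)*(w - 2*sqrt(2))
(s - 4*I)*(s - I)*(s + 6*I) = s^3 + I*s^2 + 26*s - 24*I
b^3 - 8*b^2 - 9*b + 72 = (b - 8)*(b - 3)*(b + 3)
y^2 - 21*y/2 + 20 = (y - 8)*(y - 5/2)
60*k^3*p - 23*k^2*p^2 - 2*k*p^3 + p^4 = p*(-4*k + p)*(-3*k + p)*(5*k + p)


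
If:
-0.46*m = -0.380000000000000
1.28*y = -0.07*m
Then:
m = 0.83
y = -0.05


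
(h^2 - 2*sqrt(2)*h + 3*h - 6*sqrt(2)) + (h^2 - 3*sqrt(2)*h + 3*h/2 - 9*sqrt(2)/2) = 2*h^2 - 5*sqrt(2)*h + 9*h/2 - 21*sqrt(2)/2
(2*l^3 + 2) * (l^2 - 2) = 2*l^5 - 4*l^3 + 2*l^2 - 4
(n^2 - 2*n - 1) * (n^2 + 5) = n^4 - 2*n^3 + 4*n^2 - 10*n - 5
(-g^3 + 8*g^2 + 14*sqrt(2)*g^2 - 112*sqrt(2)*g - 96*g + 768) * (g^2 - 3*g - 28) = -g^5 + 11*g^4 + 14*sqrt(2)*g^4 - 154*sqrt(2)*g^3 - 92*g^3 - 56*sqrt(2)*g^2 + 832*g^2 + 384*g + 3136*sqrt(2)*g - 21504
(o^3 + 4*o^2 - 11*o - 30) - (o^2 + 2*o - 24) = o^3 + 3*o^2 - 13*o - 6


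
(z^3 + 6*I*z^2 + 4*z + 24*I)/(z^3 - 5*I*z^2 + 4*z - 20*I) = (z + 6*I)/(z - 5*I)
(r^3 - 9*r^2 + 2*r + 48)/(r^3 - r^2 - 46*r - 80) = (r - 3)/(r + 5)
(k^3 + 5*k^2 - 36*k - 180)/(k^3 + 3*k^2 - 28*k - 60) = (k^2 - k - 30)/(k^2 - 3*k - 10)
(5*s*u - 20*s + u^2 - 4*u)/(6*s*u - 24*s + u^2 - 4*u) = (5*s + u)/(6*s + u)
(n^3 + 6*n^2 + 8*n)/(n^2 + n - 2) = n*(n + 4)/(n - 1)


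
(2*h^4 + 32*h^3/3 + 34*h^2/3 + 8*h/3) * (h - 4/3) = 2*h^5 + 8*h^4 - 26*h^3/9 - 112*h^2/9 - 32*h/9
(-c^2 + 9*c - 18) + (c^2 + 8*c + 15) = 17*c - 3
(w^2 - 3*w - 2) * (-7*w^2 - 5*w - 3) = -7*w^4 + 16*w^3 + 26*w^2 + 19*w + 6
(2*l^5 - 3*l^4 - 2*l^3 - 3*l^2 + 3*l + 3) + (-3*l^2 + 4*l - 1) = 2*l^5 - 3*l^4 - 2*l^3 - 6*l^2 + 7*l + 2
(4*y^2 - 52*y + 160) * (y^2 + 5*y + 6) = 4*y^4 - 32*y^3 - 76*y^2 + 488*y + 960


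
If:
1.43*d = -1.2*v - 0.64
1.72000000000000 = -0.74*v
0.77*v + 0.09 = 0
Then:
No Solution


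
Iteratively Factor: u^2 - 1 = (u - 1)*(u + 1)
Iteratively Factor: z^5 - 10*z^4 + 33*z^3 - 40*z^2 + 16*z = (z - 4)*(z^4 - 6*z^3 + 9*z^2 - 4*z) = (z - 4)*(z - 1)*(z^3 - 5*z^2 + 4*z) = (z - 4)^2*(z - 1)*(z^2 - z) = z*(z - 4)^2*(z - 1)*(z - 1)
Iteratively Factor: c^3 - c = (c - 1)*(c^2 + c) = (c - 1)*(c + 1)*(c)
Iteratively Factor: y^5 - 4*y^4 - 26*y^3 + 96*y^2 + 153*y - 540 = (y + 4)*(y^4 - 8*y^3 + 6*y^2 + 72*y - 135) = (y - 3)*(y + 4)*(y^3 - 5*y^2 - 9*y + 45) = (y - 5)*(y - 3)*(y + 4)*(y^2 - 9) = (y - 5)*(y - 3)^2*(y + 4)*(y + 3)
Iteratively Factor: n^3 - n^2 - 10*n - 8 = (n - 4)*(n^2 + 3*n + 2) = (n - 4)*(n + 2)*(n + 1)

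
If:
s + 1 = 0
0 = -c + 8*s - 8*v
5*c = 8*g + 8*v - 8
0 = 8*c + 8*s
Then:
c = 1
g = 11/4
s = -1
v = -9/8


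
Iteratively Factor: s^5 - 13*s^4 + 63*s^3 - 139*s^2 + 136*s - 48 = (s - 1)*(s^4 - 12*s^3 + 51*s^2 - 88*s + 48) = (s - 3)*(s - 1)*(s^3 - 9*s^2 + 24*s - 16) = (s - 4)*(s - 3)*(s - 1)*(s^2 - 5*s + 4) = (s - 4)*(s - 3)*(s - 1)^2*(s - 4)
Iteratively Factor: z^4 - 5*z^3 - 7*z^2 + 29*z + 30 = (z - 5)*(z^3 - 7*z - 6) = (z - 5)*(z + 1)*(z^2 - z - 6) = (z - 5)*(z - 3)*(z + 1)*(z + 2)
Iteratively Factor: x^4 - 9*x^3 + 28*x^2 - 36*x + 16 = (x - 2)*(x^3 - 7*x^2 + 14*x - 8) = (x - 4)*(x - 2)*(x^2 - 3*x + 2) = (x - 4)*(x - 2)^2*(x - 1)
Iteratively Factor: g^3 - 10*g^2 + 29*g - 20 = (g - 5)*(g^2 - 5*g + 4) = (g - 5)*(g - 4)*(g - 1)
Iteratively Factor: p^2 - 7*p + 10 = (p - 2)*(p - 5)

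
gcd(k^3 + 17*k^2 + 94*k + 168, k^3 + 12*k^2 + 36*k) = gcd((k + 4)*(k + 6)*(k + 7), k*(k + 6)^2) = k + 6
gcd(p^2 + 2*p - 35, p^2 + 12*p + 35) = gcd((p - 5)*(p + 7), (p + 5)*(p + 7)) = p + 7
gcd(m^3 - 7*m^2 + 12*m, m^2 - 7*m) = m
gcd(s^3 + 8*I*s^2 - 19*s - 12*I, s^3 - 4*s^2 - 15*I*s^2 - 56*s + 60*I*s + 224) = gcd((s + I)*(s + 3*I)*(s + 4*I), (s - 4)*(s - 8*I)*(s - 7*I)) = 1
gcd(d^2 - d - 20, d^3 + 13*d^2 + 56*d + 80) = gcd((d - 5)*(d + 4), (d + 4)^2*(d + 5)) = d + 4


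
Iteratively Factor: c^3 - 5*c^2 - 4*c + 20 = (c - 2)*(c^2 - 3*c - 10) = (c - 5)*(c - 2)*(c + 2)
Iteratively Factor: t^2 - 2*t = (t)*(t - 2)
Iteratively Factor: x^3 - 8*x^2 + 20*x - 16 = (x - 2)*(x^2 - 6*x + 8) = (x - 4)*(x - 2)*(x - 2)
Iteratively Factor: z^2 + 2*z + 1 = (z + 1)*(z + 1)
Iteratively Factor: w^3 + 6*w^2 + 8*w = (w + 2)*(w^2 + 4*w) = w*(w + 2)*(w + 4)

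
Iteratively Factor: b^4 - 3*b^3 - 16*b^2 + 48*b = (b)*(b^3 - 3*b^2 - 16*b + 48) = b*(b + 4)*(b^2 - 7*b + 12) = b*(b - 4)*(b + 4)*(b - 3)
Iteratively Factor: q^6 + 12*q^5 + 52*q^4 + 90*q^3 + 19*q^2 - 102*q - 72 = (q + 3)*(q^5 + 9*q^4 + 25*q^3 + 15*q^2 - 26*q - 24) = (q + 3)*(q + 4)*(q^4 + 5*q^3 + 5*q^2 - 5*q - 6) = (q - 1)*(q + 3)*(q + 4)*(q^3 + 6*q^2 + 11*q + 6) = (q - 1)*(q + 2)*(q + 3)*(q + 4)*(q^2 + 4*q + 3) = (q - 1)*(q + 2)*(q + 3)^2*(q + 4)*(q + 1)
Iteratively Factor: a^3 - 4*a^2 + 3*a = (a - 3)*(a^2 - a) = (a - 3)*(a - 1)*(a)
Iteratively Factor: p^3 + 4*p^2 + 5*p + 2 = (p + 1)*(p^2 + 3*p + 2) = (p + 1)^2*(p + 2)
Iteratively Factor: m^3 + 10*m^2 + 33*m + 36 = (m + 4)*(m^2 + 6*m + 9) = (m + 3)*(m + 4)*(m + 3)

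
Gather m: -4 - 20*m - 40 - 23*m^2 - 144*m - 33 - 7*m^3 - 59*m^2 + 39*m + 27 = -7*m^3 - 82*m^2 - 125*m - 50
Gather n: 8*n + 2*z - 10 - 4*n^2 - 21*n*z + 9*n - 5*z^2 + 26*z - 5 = -4*n^2 + n*(17 - 21*z) - 5*z^2 + 28*z - 15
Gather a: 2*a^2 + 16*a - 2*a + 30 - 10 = 2*a^2 + 14*a + 20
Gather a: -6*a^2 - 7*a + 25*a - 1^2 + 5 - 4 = -6*a^2 + 18*a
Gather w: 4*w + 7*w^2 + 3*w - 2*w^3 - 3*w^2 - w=-2*w^3 + 4*w^2 + 6*w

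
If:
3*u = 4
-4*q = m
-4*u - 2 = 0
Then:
No Solution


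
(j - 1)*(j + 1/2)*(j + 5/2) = j^3 + 2*j^2 - 7*j/4 - 5/4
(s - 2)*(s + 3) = s^2 + s - 6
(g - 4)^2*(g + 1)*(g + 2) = g^4 - 5*g^3 - 6*g^2 + 32*g + 32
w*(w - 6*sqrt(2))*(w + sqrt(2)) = w^3 - 5*sqrt(2)*w^2 - 12*w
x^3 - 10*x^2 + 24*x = x*(x - 6)*(x - 4)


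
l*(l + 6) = l^2 + 6*l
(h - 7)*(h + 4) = h^2 - 3*h - 28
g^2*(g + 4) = g^3 + 4*g^2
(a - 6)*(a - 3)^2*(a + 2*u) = a^4 + 2*a^3*u - 12*a^3 - 24*a^2*u + 45*a^2 + 90*a*u - 54*a - 108*u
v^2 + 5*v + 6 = (v + 2)*(v + 3)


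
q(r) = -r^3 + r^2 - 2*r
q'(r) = -3*r^2 + 2*r - 2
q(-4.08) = 92.72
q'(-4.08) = -60.10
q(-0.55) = 1.57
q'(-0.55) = -4.01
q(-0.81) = 2.81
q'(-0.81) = -5.59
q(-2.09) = 17.68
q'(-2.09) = -19.28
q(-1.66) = 10.65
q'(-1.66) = -13.59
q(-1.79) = 12.52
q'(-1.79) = -15.19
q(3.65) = -42.60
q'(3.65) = -34.67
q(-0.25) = 0.58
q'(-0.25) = -2.69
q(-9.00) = 828.00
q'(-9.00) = -263.00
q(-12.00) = 1896.00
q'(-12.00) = -458.00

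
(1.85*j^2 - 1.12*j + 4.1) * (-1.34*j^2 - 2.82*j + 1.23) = -2.479*j^4 - 3.7162*j^3 - 0.0600999999999994*j^2 - 12.9396*j + 5.043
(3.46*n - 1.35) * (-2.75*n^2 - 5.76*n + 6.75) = -9.515*n^3 - 16.2171*n^2 + 31.131*n - 9.1125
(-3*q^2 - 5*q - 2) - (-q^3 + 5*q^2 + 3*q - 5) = q^3 - 8*q^2 - 8*q + 3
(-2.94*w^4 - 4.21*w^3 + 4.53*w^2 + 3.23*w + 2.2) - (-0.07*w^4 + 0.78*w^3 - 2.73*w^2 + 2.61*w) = -2.87*w^4 - 4.99*w^3 + 7.26*w^2 + 0.62*w + 2.2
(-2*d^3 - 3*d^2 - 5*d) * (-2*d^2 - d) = 4*d^5 + 8*d^4 + 13*d^3 + 5*d^2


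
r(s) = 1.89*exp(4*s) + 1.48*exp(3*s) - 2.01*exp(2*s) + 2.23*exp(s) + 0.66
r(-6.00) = 0.67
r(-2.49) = 0.83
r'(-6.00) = 0.01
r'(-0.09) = 7.34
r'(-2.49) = 0.16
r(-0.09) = 3.47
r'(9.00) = 32595272526444100.00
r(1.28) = 367.80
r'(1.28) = 1427.65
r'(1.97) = 21434.02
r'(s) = 7.56*exp(4*s) + 4.44*exp(3*s) - 4.02*exp(2*s) + 2.23*exp(s)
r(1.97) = 5455.90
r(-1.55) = 1.06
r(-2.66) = 0.81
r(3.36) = 1332026.90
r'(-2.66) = 0.14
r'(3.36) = 5295929.94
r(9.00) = 8149014923485340.00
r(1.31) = 413.24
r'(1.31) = 1605.42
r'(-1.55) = 0.35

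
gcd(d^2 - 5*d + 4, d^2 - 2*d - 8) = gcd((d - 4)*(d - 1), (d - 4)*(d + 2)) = d - 4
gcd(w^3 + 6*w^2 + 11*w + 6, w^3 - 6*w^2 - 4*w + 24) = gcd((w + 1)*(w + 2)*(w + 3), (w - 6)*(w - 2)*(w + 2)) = w + 2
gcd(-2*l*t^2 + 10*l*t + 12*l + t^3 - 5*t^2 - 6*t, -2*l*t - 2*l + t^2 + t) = -2*l*t - 2*l + t^2 + t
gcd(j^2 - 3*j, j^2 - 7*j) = j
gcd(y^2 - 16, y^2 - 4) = 1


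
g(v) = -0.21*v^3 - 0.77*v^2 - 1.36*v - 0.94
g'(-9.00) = -38.53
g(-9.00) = 102.02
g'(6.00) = -33.28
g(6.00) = -82.18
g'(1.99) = -6.92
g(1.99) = -8.35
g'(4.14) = -18.53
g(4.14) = -34.67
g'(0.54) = -2.38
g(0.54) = -1.93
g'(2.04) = -7.12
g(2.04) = -8.70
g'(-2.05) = -0.85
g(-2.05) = 0.42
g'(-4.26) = -6.23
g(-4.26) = 7.11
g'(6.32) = -36.26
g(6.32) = -93.30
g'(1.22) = -4.18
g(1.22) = -4.13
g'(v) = -0.63*v^2 - 1.54*v - 1.36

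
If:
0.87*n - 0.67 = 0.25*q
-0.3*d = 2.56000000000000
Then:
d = -8.53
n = 0.28735632183908*q + 0.770114942528736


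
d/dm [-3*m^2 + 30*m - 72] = 30 - 6*m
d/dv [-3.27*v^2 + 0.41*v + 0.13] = 0.41 - 6.54*v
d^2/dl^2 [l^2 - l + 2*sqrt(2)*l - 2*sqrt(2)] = 2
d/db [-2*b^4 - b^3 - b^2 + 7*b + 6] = -8*b^3 - 3*b^2 - 2*b + 7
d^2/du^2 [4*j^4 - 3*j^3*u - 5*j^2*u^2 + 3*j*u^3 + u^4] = -10*j^2 + 18*j*u + 12*u^2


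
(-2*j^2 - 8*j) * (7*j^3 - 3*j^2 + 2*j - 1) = -14*j^5 - 50*j^4 + 20*j^3 - 14*j^2 + 8*j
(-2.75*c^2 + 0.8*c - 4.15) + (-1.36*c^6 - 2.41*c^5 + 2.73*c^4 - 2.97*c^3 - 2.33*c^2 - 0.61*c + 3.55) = -1.36*c^6 - 2.41*c^5 + 2.73*c^4 - 2.97*c^3 - 5.08*c^2 + 0.19*c - 0.600000000000001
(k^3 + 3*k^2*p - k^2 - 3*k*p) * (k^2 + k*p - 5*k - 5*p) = k^5 + 4*k^4*p - 6*k^4 + 3*k^3*p^2 - 24*k^3*p + 5*k^3 - 18*k^2*p^2 + 20*k^2*p + 15*k*p^2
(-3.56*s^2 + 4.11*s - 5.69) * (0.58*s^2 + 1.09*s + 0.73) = -2.0648*s^4 - 1.4966*s^3 - 1.4191*s^2 - 3.2018*s - 4.1537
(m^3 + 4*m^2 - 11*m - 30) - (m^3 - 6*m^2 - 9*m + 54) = 10*m^2 - 2*m - 84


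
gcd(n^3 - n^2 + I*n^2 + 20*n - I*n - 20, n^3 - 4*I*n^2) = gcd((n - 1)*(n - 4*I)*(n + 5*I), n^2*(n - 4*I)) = n - 4*I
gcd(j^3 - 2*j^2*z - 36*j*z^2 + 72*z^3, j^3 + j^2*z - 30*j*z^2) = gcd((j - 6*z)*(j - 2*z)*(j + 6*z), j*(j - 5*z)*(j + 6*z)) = j + 6*z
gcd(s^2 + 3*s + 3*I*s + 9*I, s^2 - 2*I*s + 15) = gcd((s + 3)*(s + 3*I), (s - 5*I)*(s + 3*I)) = s + 3*I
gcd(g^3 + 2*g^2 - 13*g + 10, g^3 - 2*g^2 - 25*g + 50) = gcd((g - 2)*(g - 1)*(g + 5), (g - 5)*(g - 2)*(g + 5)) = g^2 + 3*g - 10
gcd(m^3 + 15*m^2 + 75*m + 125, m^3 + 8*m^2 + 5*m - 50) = m^2 + 10*m + 25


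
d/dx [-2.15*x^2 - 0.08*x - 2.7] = -4.3*x - 0.08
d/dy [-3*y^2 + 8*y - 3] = 8 - 6*y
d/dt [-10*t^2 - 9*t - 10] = -20*t - 9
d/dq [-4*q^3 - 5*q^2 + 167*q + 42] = -12*q^2 - 10*q + 167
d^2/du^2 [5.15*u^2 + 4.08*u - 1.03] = 10.3000000000000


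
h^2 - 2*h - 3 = (h - 3)*(h + 1)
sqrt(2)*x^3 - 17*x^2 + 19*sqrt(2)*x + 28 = (x - 7*sqrt(2))*(x - 2*sqrt(2))*(sqrt(2)*x + 1)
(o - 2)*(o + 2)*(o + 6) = o^3 + 6*o^2 - 4*o - 24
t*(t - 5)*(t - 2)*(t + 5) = t^4 - 2*t^3 - 25*t^2 + 50*t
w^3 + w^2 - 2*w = w*(w - 1)*(w + 2)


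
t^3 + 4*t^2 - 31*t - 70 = (t - 5)*(t + 2)*(t + 7)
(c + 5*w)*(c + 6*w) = c^2 + 11*c*w + 30*w^2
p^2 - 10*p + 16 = (p - 8)*(p - 2)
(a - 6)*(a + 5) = a^2 - a - 30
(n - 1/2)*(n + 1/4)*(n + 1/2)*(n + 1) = n^4 + 5*n^3/4 - 5*n/16 - 1/16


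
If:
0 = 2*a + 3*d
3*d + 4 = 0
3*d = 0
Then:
No Solution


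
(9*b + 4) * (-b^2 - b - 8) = -9*b^3 - 13*b^2 - 76*b - 32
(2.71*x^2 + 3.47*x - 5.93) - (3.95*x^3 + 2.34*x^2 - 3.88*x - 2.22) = -3.95*x^3 + 0.37*x^2 + 7.35*x - 3.71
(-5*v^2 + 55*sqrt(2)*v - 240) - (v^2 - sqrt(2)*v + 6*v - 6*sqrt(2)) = -6*v^2 - 6*v + 56*sqrt(2)*v - 240 + 6*sqrt(2)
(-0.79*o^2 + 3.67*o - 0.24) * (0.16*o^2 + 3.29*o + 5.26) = -0.1264*o^4 - 2.0119*o^3 + 7.8805*o^2 + 18.5146*o - 1.2624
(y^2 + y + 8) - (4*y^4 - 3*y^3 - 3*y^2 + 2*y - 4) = -4*y^4 + 3*y^3 + 4*y^2 - y + 12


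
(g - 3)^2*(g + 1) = g^3 - 5*g^2 + 3*g + 9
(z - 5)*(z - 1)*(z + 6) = z^3 - 31*z + 30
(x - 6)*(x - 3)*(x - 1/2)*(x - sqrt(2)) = x^4 - 19*x^3/2 - sqrt(2)*x^3 + 19*sqrt(2)*x^2/2 + 45*x^2/2 - 45*sqrt(2)*x/2 - 9*x + 9*sqrt(2)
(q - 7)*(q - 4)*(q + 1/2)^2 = q^4 - 10*q^3 + 69*q^2/4 + 101*q/4 + 7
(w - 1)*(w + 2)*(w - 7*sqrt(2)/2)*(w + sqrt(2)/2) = w^4 - 3*sqrt(2)*w^3 + w^3 - 11*w^2/2 - 3*sqrt(2)*w^2 - 7*w/2 + 6*sqrt(2)*w + 7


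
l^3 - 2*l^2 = l^2*(l - 2)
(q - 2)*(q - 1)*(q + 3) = q^3 - 7*q + 6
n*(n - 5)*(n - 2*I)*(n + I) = n^4 - 5*n^3 - I*n^3 + 2*n^2 + 5*I*n^2 - 10*n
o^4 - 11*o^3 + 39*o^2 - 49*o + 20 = (o - 5)*(o - 4)*(o - 1)^2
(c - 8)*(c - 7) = c^2 - 15*c + 56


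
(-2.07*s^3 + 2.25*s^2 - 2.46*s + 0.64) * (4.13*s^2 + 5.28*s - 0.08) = -8.5491*s^5 - 1.6371*s^4 + 1.8858*s^3 - 10.5256*s^2 + 3.576*s - 0.0512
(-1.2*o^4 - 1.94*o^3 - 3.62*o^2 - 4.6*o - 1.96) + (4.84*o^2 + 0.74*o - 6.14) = -1.2*o^4 - 1.94*o^3 + 1.22*o^2 - 3.86*o - 8.1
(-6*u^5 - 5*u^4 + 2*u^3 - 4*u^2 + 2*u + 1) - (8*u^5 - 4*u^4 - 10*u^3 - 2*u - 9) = -14*u^5 - u^4 + 12*u^3 - 4*u^2 + 4*u + 10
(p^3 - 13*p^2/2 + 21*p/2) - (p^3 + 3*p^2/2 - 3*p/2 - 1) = -8*p^2 + 12*p + 1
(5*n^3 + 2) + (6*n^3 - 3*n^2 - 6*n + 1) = 11*n^3 - 3*n^2 - 6*n + 3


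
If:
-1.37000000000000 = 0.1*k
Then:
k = -13.70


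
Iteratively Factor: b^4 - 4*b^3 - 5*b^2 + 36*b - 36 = (b + 3)*(b^3 - 7*b^2 + 16*b - 12) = (b - 3)*(b + 3)*(b^2 - 4*b + 4) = (b - 3)*(b - 2)*(b + 3)*(b - 2)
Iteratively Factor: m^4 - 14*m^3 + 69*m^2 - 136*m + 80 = (m - 5)*(m^3 - 9*m^2 + 24*m - 16) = (m - 5)*(m - 4)*(m^2 - 5*m + 4) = (m - 5)*(m - 4)^2*(m - 1)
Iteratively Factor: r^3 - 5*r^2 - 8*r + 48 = (r - 4)*(r^2 - r - 12) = (r - 4)*(r + 3)*(r - 4)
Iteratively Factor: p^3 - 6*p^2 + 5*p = (p)*(p^2 - 6*p + 5) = p*(p - 5)*(p - 1)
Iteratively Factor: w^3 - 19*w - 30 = (w + 3)*(w^2 - 3*w - 10) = (w + 2)*(w + 3)*(w - 5)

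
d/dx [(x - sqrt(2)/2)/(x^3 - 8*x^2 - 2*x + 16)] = (x^3 - 8*x^2 - 2*x + (2*x - sqrt(2))*(-3*x^2 + 16*x + 2)/2 + 16)/(x^3 - 8*x^2 - 2*x + 16)^2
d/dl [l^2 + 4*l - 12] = 2*l + 4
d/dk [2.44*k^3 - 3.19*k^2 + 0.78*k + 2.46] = 7.32*k^2 - 6.38*k + 0.78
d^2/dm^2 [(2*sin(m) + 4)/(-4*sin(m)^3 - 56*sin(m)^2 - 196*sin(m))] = (2*sin(m)^2 + 2*sin(m) + 25 + 37/sin(m) - 56/sin(m)^2 - 98/sin(m)^3)/(sin(m) + 7)^4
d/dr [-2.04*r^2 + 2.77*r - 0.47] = 2.77 - 4.08*r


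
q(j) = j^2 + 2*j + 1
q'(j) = 2*j + 2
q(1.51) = 6.30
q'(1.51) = 5.02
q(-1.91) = 0.83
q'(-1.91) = -1.82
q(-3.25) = 5.06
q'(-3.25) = -4.50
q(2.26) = 10.63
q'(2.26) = 6.52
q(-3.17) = 4.71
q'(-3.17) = -4.34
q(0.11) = 1.23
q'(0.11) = 2.22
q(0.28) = 1.64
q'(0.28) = 2.56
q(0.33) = 1.77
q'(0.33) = 2.66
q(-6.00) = 25.00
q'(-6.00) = -10.00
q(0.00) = 1.00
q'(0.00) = 2.00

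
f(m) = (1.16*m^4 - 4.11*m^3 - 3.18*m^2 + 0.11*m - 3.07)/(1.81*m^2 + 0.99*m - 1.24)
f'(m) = (-3.62*m - 0.99)*(1.16*m^4 - 4.11*m^3 - 3.18*m^2 + 0.11*m - 3.07)/(1.81*m^2 + 0.99*m - 1.24)^2 + (4.64*m^3 - 12.33*m^2 - 6.36*m + 0.11)/(1.81*m^2 + 0.99*m - 1.24)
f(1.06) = -5.40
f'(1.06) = 6.03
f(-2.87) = 13.51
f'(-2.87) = -6.09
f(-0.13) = 2.34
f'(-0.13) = 0.37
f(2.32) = -3.49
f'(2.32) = 0.89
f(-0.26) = 2.35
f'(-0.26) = -0.53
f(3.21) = -2.34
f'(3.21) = 1.73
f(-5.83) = 37.48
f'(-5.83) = -10.05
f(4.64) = 1.33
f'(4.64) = 3.43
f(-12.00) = 124.00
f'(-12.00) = -17.99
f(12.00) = 60.79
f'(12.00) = 12.77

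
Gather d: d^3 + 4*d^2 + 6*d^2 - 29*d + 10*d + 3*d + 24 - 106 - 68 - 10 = d^3 + 10*d^2 - 16*d - 160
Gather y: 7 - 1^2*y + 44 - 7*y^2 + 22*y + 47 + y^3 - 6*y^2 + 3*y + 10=y^3 - 13*y^2 + 24*y + 108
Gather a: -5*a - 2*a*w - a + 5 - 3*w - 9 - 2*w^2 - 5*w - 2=a*(-2*w - 6) - 2*w^2 - 8*w - 6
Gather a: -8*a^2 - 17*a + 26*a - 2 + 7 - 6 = -8*a^2 + 9*a - 1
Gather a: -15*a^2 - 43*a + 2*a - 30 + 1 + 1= -15*a^2 - 41*a - 28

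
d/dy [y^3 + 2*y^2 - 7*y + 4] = 3*y^2 + 4*y - 7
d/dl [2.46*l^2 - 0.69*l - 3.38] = 4.92*l - 0.69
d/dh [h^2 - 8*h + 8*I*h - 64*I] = 2*h - 8 + 8*I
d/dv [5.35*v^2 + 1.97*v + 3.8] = 10.7*v + 1.97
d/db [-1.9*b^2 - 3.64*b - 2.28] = -3.8*b - 3.64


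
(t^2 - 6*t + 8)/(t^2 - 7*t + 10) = (t - 4)/(t - 5)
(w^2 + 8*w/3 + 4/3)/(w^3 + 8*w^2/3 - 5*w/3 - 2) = (w + 2)/(w^2 + 2*w - 3)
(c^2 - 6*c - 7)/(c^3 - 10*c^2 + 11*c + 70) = (c + 1)/(c^2 - 3*c - 10)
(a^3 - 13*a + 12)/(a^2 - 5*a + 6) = (a^2 + 3*a - 4)/(a - 2)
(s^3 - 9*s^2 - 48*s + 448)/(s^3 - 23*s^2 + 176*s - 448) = (s + 7)/(s - 7)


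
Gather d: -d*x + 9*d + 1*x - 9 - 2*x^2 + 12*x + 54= d*(9 - x) - 2*x^2 + 13*x + 45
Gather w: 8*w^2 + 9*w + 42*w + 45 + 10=8*w^2 + 51*w + 55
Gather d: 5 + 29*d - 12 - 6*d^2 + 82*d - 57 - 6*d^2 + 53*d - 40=-12*d^2 + 164*d - 104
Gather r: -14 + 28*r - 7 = 28*r - 21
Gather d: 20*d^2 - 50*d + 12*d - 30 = 20*d^2 - 38*d - 30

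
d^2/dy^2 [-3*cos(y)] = 3*cos(y)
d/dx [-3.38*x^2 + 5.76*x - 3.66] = 5.76 - 6.76*x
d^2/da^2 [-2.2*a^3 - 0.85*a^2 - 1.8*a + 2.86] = -13.2*a - 1.7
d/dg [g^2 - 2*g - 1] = 2*g - 2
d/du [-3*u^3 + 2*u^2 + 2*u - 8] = -9*u^2 + 4*u + 2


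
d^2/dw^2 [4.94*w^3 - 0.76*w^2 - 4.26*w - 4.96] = 29.64*w - 1.52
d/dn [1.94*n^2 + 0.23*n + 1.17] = 3.88*n + 0.23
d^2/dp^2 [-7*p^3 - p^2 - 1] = -42*p - 2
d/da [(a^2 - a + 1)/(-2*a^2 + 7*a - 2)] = 5*(a^2 - 1)/(4*a^4 - 28*a^3 + 57*a^2 - 28*a + 4)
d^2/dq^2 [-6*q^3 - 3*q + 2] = -36*q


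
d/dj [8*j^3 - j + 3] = 24*j^2 - 1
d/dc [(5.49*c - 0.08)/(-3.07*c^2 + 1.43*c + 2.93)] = (16.8543*c^2 - 0.491199999999999*c + 16.2001)/(9.4249*c^4 - 8.7802*c^3 - 15.9453*c^2 + 8.3798*c + 8.5849)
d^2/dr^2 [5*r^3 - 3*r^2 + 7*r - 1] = 30*r - 6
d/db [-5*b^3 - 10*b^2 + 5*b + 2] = -15*b^2 - 20*b + 5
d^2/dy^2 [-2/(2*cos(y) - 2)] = (cos(y) + 2)/(cos(y) - 1)^2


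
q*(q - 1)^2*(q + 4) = q^4 + 2*q^3 - 7*q^2 + 4*q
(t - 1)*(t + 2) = t^2 + t - 2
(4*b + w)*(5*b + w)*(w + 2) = 20*b^2*w + 40*b^2 + 9*b*w^2 + 18*b*w + w^3 + 2*w^2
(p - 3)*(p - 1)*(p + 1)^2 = p^4 - 2*p^3 - 4*p^2 + 2*p + 3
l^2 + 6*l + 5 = (l + 1)*(l + 5)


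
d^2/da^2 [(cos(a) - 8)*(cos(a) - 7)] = 15*cos(a) - 2*cos(2*a)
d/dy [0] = 0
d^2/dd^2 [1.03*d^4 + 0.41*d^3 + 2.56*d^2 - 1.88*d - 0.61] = 12.36*d^2 + 2.46*d + 5.12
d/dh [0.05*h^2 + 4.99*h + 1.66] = 0.1*h + 4.99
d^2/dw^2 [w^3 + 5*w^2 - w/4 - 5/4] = 6*w + 10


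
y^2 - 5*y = y*(y - 5)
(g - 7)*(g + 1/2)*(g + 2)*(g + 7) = g^4 + 5*g^3/2 - 48*g^2 - 245*g/2 - 49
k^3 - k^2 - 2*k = k*(k - 2)*(k + 1)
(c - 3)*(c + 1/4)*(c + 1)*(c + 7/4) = c^4 - 105*c^2/16 - 55*c/8 - 21/16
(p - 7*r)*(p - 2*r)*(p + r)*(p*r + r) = p^4*r - 8*p^3*r^2 + p^3*r + 5*p^2*r^3 - 8*p^2*r^2 + 14*p*r^4 + 5*p*r^3 + 14*r^4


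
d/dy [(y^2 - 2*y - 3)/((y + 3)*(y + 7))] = 12*(y^2 + 4*y - 1)/(y^4 + 20*y^3 + 142*y^2 + 420*y + 441)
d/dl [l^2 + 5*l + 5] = 2*l + 5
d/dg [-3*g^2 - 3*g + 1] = -6*g - 3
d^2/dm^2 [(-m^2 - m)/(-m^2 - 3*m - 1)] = 2*(-2*m^3 - 3*m^2 - 3*m - 2)/(m^6 + 9*m^5 + 30*m^4 + 45*m^3 + 30*m^2 + 9*m + 1)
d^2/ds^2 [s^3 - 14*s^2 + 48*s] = 6*s - 28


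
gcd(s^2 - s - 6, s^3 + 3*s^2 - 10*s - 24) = s^2 - s - 6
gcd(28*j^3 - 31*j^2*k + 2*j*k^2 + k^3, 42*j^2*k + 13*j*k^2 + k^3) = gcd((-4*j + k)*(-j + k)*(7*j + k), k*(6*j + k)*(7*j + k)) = 7*j + k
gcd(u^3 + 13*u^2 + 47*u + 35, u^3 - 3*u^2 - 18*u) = 1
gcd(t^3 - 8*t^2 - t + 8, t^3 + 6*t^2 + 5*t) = t + 1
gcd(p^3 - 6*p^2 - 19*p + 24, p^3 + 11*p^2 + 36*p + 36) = p + 3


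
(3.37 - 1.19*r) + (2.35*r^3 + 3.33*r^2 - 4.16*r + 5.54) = 2.35*r^3 + 3.33*r^2 - 5.35*r + 8.91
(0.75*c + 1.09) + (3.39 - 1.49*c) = 4.48 - 0.74*c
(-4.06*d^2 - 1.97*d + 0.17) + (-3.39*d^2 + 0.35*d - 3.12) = -7.45*d^2 - 1.62*d - 2.95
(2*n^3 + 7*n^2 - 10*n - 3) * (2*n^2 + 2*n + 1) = 4*n^5 + 18*n^4 - 4*n^3 - 19*n^2 - 16*n - 3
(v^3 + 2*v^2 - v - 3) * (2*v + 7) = 2*v^4 + 11*v^3 + 12*v^2 - 13*v - 21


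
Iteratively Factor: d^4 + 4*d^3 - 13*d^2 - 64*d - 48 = (d + 4)*(d^3 - 13*d - 12) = (d + 1)*(d + 4)*(d^2 - d - 12) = (d + 1)*(d + 3)*(d + 4)*(d - 4)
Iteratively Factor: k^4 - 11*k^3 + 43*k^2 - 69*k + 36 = (k - 3)*(k^3 - 8*k^2 + 19*k - 12) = (k - 3)^2*(k^2 - 5*k + 4) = (k - 3)^2*(k - 1)*(k - 4)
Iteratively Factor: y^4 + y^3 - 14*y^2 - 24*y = (y - 4)*(y^3 + 5*y^2 + 6*y) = (y - 4)*(y + 2)*(y^2 + 3*y) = y*(y - 4)*(y + 2)*(y + 3)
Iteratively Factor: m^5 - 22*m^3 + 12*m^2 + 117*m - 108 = (m - 3)*(m^4 + 3*m^3 - 13*m^2 - 27*m + 36) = (m - 3)*(m + 3)*(m^3 - 13*m + 12) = (m - 3)*(m + 3)*(m + 4)*(m^2 - 4*m + 3) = (m - 3)^2*(m + 3)*(m + 4)*(m - 1)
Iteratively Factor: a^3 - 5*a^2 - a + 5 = (a + 1)*(a^2 - 6*a + 5) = (a - 5)*(a + 1)*(a - 1)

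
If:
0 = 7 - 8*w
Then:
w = 7/8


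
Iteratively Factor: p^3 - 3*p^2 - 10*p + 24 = (p + 3)*(p^2 - 6*p + 8) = (p - 2)*(p + 3)*(p - 4)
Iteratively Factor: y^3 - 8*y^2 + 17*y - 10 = (y - 5)*(y^2 - 3*y + 2) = (y - 5)*(y - 2)*(y - 1)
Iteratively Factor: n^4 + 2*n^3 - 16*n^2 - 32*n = (n - 4)*(n^3 + 6*n^2 + 8*n) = (n - 4)*(n + 4)*(n^2 + 2*n) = n*(n - 4)*(n + 4)*(n + 2)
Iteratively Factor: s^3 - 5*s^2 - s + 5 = (s - 1)*(s^2 - 4*s - 5) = (s - 5)*(s - 1)*(s + 1)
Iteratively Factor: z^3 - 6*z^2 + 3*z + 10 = (z - 2)*(z^2 - 4*z - 5) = (z - 5)*(z - 2)*(z + 1)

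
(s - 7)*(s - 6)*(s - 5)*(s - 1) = s^4 - 19*s^3 + 125*s^2 - 317*s + 210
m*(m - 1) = m^2 - m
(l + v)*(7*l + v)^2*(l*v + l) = 49*l^4*v + 49*l^4 + 63*l^3*v^2 + 63*l^3*v + 15*l^2*v^3 + 15*l^2*v^2 + l*v^4 + l*v^3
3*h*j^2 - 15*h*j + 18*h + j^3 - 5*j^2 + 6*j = (3*h + j)*(j - 3)*(j - 2)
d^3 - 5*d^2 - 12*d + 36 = (d - 6)*(d - 2)*(d + 3)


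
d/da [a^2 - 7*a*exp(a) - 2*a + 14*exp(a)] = -7*a*exp(a) + 2*a + 7*exp(a) - 2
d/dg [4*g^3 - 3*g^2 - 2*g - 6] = 12*g^2 - 6*g - 2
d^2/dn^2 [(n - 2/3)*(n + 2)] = 2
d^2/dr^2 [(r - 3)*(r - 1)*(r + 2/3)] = 6*r - 20/3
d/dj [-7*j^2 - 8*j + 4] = -14*j - 8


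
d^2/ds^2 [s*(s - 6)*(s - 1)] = 6*s - 14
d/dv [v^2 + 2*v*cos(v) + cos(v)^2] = -2*v*sin(v) + 2*v - sin(2*v) + 2*cos(v)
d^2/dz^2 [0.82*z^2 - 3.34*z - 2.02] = 1.64000000000000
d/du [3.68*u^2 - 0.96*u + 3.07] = 7.36*u - 0.96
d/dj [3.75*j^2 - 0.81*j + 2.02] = 7.5*j - 0.81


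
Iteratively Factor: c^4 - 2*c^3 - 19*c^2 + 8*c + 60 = (c + 2)*(c^3 - 4*c^2 - 11*c + 30) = (c - 2)*(c + 2)*(c^2 - 2*c - 15) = (c - 5)*(c - 2)*(c + 2)*(c + 3)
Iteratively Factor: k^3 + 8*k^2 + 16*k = (k)*(k^2 + 8*k + 16) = k*(k + 4)*(k + 4)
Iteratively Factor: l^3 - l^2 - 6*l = (l + 2)*(l^2 - 3*l) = (l - 3)*(l + 2)*(l)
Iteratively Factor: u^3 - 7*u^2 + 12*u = (u - 4)*(u^2 - 3*u) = (u - 4)*(u - 3)*(u)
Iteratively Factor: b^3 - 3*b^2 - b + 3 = (b - 3)*(b^2 - 1) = (b - 3)*(b + 1)*(b - 1)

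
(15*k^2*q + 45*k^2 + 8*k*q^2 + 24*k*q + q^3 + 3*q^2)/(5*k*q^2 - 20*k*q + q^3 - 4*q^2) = (3*k*q + 9*k + q^2 + 3*q)/(q*(q - 4))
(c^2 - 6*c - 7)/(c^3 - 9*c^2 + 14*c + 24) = (c - 7)/(c^2 - 10*c + 24)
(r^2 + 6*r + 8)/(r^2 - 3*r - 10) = (r + 4)/(r - 5)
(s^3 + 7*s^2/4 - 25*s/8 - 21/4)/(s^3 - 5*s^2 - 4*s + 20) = (s^2 - s/4 - 21/8)/(s^2 - 7*s + 10)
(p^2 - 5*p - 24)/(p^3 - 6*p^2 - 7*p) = (-p^2 + 5*p + 24)/(p*(-p^2 + 6*p + 7))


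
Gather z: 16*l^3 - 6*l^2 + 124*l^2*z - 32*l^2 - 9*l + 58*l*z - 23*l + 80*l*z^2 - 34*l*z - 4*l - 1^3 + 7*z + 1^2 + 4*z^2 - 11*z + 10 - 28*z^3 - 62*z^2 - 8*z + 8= 16*l^3 - 38*l^2 - 36*l - 28*z^3 + z^2*(80*l - 58) + z*(124*l^2 + 24*l - 12) + 18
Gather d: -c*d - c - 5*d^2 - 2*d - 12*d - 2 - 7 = -c - 5*d^2 + d*(-c - 14) - 9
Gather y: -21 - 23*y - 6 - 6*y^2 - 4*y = -6*y^2 - 27*y - 27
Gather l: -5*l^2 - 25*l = -5*l^2 - 25*l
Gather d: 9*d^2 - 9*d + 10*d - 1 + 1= 9*d^2 + d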